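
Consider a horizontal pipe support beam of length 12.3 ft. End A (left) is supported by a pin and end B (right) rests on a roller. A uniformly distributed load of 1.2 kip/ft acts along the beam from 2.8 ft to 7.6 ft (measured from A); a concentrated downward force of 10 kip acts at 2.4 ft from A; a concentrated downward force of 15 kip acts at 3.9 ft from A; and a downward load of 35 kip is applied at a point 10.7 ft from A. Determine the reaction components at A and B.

A_x = 0, A_y = 26.17 kip, B_y = 39.59 kip

Resultant of the distributed load: 1.2 × 4.8 = 5.76 kip at 5.2 ft from A.
Taking moments about A: B_y·12.3 − (1.2·4.8)·5.2 − 10·2.4 − 15·3.9 − 35·10.7 = 0 → B_y = 486.952/12.3 = 39.5896 ≈ 39.59 kip.
ΣF_y = 0: A_y + 39.5896 − 1.2·4.8 − 10 − 15 − 35 = 0 → A_y = 26.17 kip.
ΣF_x = 0: no horizontal applied forces, so A_x = 0.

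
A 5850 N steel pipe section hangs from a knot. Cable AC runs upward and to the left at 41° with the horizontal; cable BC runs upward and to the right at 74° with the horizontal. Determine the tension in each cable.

ΣF_x = 0: −T_AC·cos41° + T_BC·cos74° = 0 → T_BC = 2.73805·T_AC.
ΣF_y = 0: T_AC·sin41° + T_BC·sin74° = 5850.
Substitute: T_AC·(0.656059 + 2.73805·0.961262) = 5850 → T_AC = 1779.17 ≈ 1779 N.
Then T_BC = 2.73805 × 1779.17 = 4871 N.

T_AC = 1779 N, T_BC = 4871 N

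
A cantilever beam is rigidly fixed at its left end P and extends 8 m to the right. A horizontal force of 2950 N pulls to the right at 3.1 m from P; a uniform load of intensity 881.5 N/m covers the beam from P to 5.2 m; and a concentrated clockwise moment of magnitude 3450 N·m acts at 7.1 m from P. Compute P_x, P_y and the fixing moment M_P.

P_x = -2950 N, P_y = 4584 N, M_P = 15370 N·m

Resultant of the distributed load: 881.5 × 5.2 = 4583.8 N at 2.6 m from P.
ΣF_x = 0: P_x + 2950 = 0 → P_x = -2950 N.
ΣF_y = 0: P_y − 881.5·5.2 = 0 → P_y = 4584 N.
ΣM about P: M_P − (881.5·5.2)·2.6 − 3450 = 0 → M_P = 15370 N·m.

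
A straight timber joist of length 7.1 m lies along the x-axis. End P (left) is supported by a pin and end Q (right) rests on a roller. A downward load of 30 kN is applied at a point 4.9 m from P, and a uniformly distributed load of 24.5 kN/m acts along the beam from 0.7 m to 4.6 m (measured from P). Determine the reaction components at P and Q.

P_x = 0, P_y = 69.18 kN, Q_y = 56.37 kN

Resultant of the distributed load: 24.5 × 3.9 = 95.55 kN at 2.65 m from P.
ΣM about P: Q_y·7.1 − 30·4.9 − (24.5·3.9)·2.65 = 0 → Q_y = 400.2075/7.1 = 56.3673 ≈ 56.37 kN.
ΣF_y = 0: P_y + 56.3673 − 30 − 24.5·3.9 = 0 → P_y = 69.18 kN.
ΣF_x = 0: no horizontal applied forces, so P_x = 0.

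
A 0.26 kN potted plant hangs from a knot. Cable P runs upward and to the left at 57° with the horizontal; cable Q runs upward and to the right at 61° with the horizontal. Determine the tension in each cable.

T_P = 0.1428 kN, T_Q = 0.1604 kN

ΣF_x = 0: −T_P·cos57° + T_Q·cos61° = 0 → T_Q = 1.12341·T_P.
ΣF_y = 0: T_P·sin57° + T_Q·sin61° = 0.26.
Substitute: T_P·(0.838671 + 1.12341·0.87462) = 0.26 → T_P = 0.142761 ≈ 0.1428 kN.
Then T_Q = 1.12341 × 0.142761 = 0.1604 kN.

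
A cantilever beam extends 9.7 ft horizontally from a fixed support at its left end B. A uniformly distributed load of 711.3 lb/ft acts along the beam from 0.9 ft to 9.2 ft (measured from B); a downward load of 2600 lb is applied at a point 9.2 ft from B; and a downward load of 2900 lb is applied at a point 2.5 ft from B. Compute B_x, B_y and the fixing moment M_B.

B_x = 0, B_y = 11400 lb, M_B = 60980 lb·ft

Resultant of the distributed load: 711.3 × 8.3 = 5903.79 lb at 5.05 ft from B.
ΣF_x = 0: B_x = 0.
ΣF_y = 0: B_y − 711.3·8.3 − 2600 − 2900 = 0 → B_y = 11400 lb.
ΣM about B: M_B − (711.3·8.3)·5.05 − 2600·9.2 − 2900·2.5 = 0 → M_B = 60980 lb·ft.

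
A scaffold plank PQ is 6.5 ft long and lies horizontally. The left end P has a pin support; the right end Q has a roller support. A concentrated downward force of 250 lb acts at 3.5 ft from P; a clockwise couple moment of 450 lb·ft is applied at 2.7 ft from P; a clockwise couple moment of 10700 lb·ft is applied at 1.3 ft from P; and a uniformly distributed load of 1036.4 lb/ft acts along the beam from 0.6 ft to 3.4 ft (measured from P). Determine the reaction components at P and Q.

P_x = 0, P_y = 409.0 lb, Q_y = 2743 lb

Resultant of the distributed load: 1036.4 × 2.8 = 2901.92 lb at 2 ft from P.
Taking moments about P: Q_y·6.5 − 250·3.5 − 450 − 10700 − (1036.4·2.8)·2 = 0 → Q_y = 17828.84/6.5 = 2742.9 ≈ 2743 lb.
ΣF_y = 0: P_y + 2742.9 − 250 − 1036.4·2.8 = 0 → P_y = 409.0 lb.
ΣF_x = 0: no horizontal applied forces, so P_x = 0.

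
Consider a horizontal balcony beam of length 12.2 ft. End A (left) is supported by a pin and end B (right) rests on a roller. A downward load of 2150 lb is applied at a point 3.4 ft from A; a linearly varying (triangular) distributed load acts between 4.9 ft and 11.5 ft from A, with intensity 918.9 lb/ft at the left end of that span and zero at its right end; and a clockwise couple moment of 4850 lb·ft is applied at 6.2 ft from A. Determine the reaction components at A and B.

Resultant of the triangular load: ½ × 918.9 × 6.6 = 3032.37 lb, acting at 7.1 ft from A (one-third of the span from the peak).
Taking moments about A: B_y·12.2 − 2150·3.4 − (½·918.9·6.6)·7.1 − 4850 = 0 → B_y = 33689.827/12.2 = 2761.46 ≈ 2761 lb.
ΣF_y = 0: A_y + 2761.46 − 2150 − ½·918.9·6.6 = 0 → A_y = 2421 lb.
ΣF_x = 0: no horizontal applied forces, so A_x = 0.

A_x = 0, A_y = 2421 lb, B_y = 2761 lb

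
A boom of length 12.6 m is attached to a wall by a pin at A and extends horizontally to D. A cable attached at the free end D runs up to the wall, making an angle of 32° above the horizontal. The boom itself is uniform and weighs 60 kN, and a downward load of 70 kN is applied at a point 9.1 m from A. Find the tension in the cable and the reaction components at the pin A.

T = 152.0 kN, A_x = 128.9 kN, A_y = 49.44 kN

ΣM about A: T·sin32°·12.6 − 60·6.3 − 70·9.1 = 0 → T = 1015/(12.6·0.529919) = 152.015 ≈ 152.0 kN.
ΣF_x = 0: A_x − T·cos32° = 0 → A_x = 152.015 × 0.848048 = 128.9 kN.
ΣF_y = 0: A_y + T·sin32° − 60 − 70 = 0 → A_y = 130 − 152.015 × 0.529919 = 49.44 kN.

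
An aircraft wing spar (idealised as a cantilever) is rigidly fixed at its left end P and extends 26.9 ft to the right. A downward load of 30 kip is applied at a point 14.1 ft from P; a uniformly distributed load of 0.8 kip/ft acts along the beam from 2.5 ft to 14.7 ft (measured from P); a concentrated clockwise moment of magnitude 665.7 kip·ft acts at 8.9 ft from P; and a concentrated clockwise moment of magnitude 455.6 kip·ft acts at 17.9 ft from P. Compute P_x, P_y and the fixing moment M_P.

Resultant of the distributed load: 0.8 × 12.2 = 9.76 kip at 8.6 ft from P.
ΣF_x = 0: P_x = 0.
ΣF_y = 0: P_y − 30 − 0.8·12.2 = 0 → P_y = 39.76 kip.
ΣM about P: M_P − 30·14.1 − (0.8·12.2)·8.6 − 665.7 − 455.6 = 0 → M_P = 1628 kip·ft.

P_x = 0, P_y = 39.76 kip, M_P = 1628 kip·ft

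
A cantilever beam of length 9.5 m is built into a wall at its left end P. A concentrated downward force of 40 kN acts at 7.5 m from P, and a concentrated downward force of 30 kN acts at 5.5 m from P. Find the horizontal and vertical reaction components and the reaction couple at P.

P_x = 0, P_y = 70.00 kN, M_P = 465.0 kN·m

ΣF_x = 0: P_x = 0.
ΣF_y = 0: P_y − 40 − 30 = 0 → P_y = 70.00 kN.
ΣM about P: M_P − 40·7.5 − 30·5.5 = 0 → M_P = 465.0 kN·m.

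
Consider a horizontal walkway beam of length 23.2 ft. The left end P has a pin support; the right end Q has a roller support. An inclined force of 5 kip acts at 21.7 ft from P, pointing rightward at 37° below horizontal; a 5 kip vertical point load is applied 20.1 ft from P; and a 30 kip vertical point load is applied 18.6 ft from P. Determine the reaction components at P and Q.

Taking moments about P: Q_y·23.2 − 5·sin37°·21.7 − 5·20.1 − 30·18.6 = 0 → Q_y = 723.797/23.2 = 31.1981 ≈ 31.20 kip.
ΣF_y = 0: P_y + 31.1981 − 5·sin37° − 5 − 30 = 0 → P_y = 6.811 kip.
ΣF_x = 0: P_x + 5·cos37° = 0 → P_x = -3.993 kip.

P_x = -3.993 kip, P_y = 6.811 kip, Q_y = 31.20 kip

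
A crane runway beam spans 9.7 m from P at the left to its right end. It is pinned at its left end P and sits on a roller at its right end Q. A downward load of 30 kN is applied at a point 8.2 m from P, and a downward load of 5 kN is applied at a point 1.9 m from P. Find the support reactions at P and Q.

Taking moments about P: Q_y·9.7 − 30·8.2 − 5·1.9 = 0 → Q_y = 255.5/9.7 = 26.3402 ≈ 26.34 kN.
ΣF_y = 0: P_y + 26.3402 − 30 − 5 = 0 → P_y = 8.660 kN.
ΣF_x = 0: no horizontal applied forces, so P_x = 0.

P_x = 0, P_y = 8.660 kN, Q_y = 26.34 kN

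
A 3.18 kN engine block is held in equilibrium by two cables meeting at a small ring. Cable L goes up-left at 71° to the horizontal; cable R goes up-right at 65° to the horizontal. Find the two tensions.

ΣF_x = 0: −T_L·cos71° + T_R·cos65° = 0 → T_R = 0.77036·T_L.
ΣF_y = 0: T_L·sin71° + T_R·sin65° = 3.18.
Substitute: T_L·(0.945519 + 0.77036·0.906308) = 3.18 → T_L = 1.93466 ≈ 1.935 kN.
Then T_R = 0.77036 × 1.93466 = 1.490 kN.

T_L = 1.935 kN, T_R = 1.490 kN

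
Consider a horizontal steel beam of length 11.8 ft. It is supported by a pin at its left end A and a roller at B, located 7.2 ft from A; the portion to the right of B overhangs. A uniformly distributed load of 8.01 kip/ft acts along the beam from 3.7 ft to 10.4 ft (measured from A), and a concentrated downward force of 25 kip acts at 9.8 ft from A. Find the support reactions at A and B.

Resultant of the distributed load: 8.01 × 6.7 = 53.667 kip at 7.05 ft from A.
Moments about A: B_y·7.2 − (8.01·6.7)·7.05 − 25·9.8 = 0 → B_y = 623.35235/7.2 = 86.5767 ≈ 86.58 kip.
ΣF_y = 0: A_y + 86.5767 − 8.01·6.7 − 25 = 0 → A_y = -7.910 kip.
ΣF_x = 0: no horizontal applied forces, so A_x = 0.

A_x = 0, A_y = -7.910 kip, B_y = 86.58 kip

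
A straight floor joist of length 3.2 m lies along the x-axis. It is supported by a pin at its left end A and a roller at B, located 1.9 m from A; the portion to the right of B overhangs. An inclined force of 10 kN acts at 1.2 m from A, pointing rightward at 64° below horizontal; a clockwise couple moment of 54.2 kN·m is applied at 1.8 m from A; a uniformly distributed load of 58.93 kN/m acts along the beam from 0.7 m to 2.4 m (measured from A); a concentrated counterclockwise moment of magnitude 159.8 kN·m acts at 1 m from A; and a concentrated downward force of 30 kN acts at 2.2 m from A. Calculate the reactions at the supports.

A_x = -4.384 kN, A_y = 72.61 kN, B_y = 66.56 kN

Resultant of the distributed load: 58.93 × 1.7 = 100.181 kN at 1.55 m from A.
ΣM about A: B_y·1.9 − 10·sin64°·1.2 − 54.2 − (58.93·1.7)·1.55 + 159.8 − 30·2.2 = 0 → B_y = 126.466/1.9 = 66.5611 ≈ 66.56 kN.
ΣF_y = 0: A_y + 66.5611 − 10·sin64° − 58.93·1.7 − 30 = 0 → A_y = 72.61 kN.
ΣF_x = 0: A_x + 10·cos64° = 0 → A_x = -4.384 kN.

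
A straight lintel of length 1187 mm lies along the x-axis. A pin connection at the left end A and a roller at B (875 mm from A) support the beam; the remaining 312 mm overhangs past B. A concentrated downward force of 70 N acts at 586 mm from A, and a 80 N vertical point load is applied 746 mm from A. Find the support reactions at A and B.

A_x = 0, A_y = 34.91 N, B_y = 115.1 N

Moments about A: B_y·875 − 70·586 − 80·746 = 0 → B_y = 100700/875 = 115.086 ≈ 115.1 N.
ΣF_y = 0: A_y + 115.086 − 70 − 80 = 0 → A_y = 34.91 N.
ΣF_x = 0: no horizontal applied forces, so A_x = 0.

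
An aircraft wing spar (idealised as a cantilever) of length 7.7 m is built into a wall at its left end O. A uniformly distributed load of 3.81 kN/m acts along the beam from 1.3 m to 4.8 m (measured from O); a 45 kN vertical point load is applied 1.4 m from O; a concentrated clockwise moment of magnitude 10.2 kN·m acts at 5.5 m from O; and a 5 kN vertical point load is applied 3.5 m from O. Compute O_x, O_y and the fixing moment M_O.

O_x = 0, O_y = 63.34 kN, M_O = 131.4 kN·m

Resultant of the distributed load: 3.81 × 3.5 = 13.335 kN at 3.05 m from O.
ΣF_x = 0: O_x = 0.
ΣF_y = 0: O_y − 3.81·3.5 − 45 − 5 = 0 → O_y = 63.34 kN.
ΣM about O: M_O − (3.81·3.5)·3.05 − 45·1.4 − 10.2 − 5·3.5 = 0 → M_O = 131.4 kN·m.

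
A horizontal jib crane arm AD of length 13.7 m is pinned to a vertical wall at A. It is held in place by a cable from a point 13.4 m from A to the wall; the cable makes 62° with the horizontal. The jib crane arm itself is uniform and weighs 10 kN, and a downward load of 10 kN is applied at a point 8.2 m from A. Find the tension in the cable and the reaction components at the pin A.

T = 12.72 kN, A_x = 5.972 kN, A_y = 8.769 kN

ΣM about A: T·sin62°·13.4 − 10·6.85 − 10·8.2 = 0 → T = 150.5/(13.4·0.882948) = 12.7203 ≈ 12.72 kN.
ΣF_x = 0: A_x − T·cos62° = 0 → A_x = 12.7203 × 0.469472 = 5.972 kN.
ΣF_y = 0: A_y + T·sin62° − 10 − 10 = 0 → A_y = 20 − 12.7203 × 0.882948 = 8.769 kN.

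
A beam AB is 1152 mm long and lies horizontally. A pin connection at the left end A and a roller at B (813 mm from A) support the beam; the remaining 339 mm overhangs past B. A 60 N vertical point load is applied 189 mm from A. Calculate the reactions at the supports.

A_x = 0, A_y = 46.05 N, B_y = 13.95 N

Moments about A: B_y·813 − 60·189 = 0 → B_y = 11340/813 = 13.9483 ≈ 13.95 N.
ΣF_y = 0: A_y + 13.9483 − 60 = 0 → A_y = 46.05 N.
ΣF_x = 0: no horizontal applied forces, so A_x = 0.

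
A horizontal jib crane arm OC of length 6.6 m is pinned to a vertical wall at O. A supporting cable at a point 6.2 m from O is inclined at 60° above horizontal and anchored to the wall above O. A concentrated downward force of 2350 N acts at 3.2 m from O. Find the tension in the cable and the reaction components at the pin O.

ΣM about O: T·sin60°·6.2 − 2350·3.2 = 0 → T = 7520/(6.2·0.866025) = 1400.54 ≈ 1401 N.
ΣF_x = 0: O_x − T·cos60° = 0 → O_x = 1400.54 × 0.5 = 700.3 N.
ΣF_y = 0: O_y + T·sin60° − 2350 = 0 → O_y = 2350 − 1400.54 × 0.866025 = 1137 N.

T = 1401 N, O_x = 700.3 N, O_y = 1137 N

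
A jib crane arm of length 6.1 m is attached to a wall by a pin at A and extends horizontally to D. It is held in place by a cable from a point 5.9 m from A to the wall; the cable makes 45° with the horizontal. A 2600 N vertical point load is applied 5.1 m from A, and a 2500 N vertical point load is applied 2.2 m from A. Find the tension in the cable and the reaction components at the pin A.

ΣM about A: T·sin45°·5.9 − 2600·5.1 − 2500·2.2 = 0 → T = 18760/(5.9·0.707107) = 4496.72 ≈ 4497 N.
ΣF_x = 0: A_x − T·cos45° = 0 → A_x = 4496.72 × 0.707107 = 3180 N.
ΣF_y = 0: A_y + T·sin45° − 2600 − 2500 = 0 → A_y = 5100 − 4496.72 × 0.707107 = 1920 N.

T = 4497 N, A_x = 3180 N, A_y = 1920 N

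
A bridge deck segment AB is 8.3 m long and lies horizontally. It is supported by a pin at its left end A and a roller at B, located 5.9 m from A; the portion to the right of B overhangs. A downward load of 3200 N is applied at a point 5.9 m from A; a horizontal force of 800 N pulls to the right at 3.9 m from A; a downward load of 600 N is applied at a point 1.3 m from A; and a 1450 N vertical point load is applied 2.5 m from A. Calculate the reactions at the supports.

A_x = -800.0 N, A_y = 1303 N, B_y = 3947 N

Moments about A: B_y·5.9 − 3200·5.9 − 600·1.3 − 1450·2.5 = 0 → B_y = 23285/5.9 = 3946.61 ≈ 3947 N.
ΣF_y = 0: A_y + 3946.61 − 3200 − 600 − 1450 = 0 → A_y = 1303 N.
ΣF_x = 0: A_x + 800 = 0 → A_x = -800.0 N.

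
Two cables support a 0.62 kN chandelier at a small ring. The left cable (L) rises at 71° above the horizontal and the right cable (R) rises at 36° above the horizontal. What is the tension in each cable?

ΣF_x = 0: −T_L·cos71° + T_R·cos36° = 0 → T_R = 0.402424·T_L.
ΣF_y = 0: T_L·sin71° + T_R·sin36° = 0.62.
Substitute: T_L·(0.945519 + 0.402424·0.587785) = 0.62 → T_L = 0.524509 ≈ 0.5245 kN.
Then T_R = 0.402424 × 0.524509 = 0.2111 kN.

T_L = 0.5245 kN, T_R = 0.2111 kN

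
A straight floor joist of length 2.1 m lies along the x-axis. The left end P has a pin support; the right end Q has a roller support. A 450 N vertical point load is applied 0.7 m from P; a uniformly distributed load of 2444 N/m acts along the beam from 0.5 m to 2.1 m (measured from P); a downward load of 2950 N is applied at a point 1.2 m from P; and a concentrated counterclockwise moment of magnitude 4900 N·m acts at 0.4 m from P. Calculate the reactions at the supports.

Resultant of the distributed load: 2444 × 1.6 = 3910.4 N at 1.3 m from P.
Moments about P: Q_y·2.1 − 450·0.7 − (2444·1.6)·1.3 − 2950·1.2 + 4900 = 0 → Q_y = 4038.52/2.1 = 1923.1 ≈ 1923 N.
ΣF_y = 0: P_y + 1923.1 − 450 − 2444·1.6 − 2950 = 0 → P_y = 5387 N.
ΣF_x = 0: no horizontal applied forces, so P_x = 0.

P_x = 0, P_y = 5387 N, Q_y = 1923 N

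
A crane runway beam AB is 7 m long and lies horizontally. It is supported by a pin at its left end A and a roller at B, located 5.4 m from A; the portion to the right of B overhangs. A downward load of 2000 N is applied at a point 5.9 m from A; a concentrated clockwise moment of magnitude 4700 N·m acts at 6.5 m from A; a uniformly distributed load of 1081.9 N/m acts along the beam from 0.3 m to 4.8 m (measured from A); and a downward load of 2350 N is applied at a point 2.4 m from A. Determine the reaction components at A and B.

Resultant of the distributed load: 1081.9 × 4.5 = 4868.55 N at 2.55 m from A.
Taking moments about A: B_y·5.4 − 2000·5.9 − 4700 − (1081.9·4.5)·2.55 − 2350·2.4 = 0 → B_y = 34554.8025/5.4 = 6399.04 ≈ 6399 N.
ΣF_y = 0: A_y + 6399.04 − 2000 − 1081.9·4.5 − 2350 = 0 → A_y = 2820 N.
ΣF_x = 0: no horizontal applied forces, so A_x = 0.

A_x = 0, A_y = 2820 N, B_y = 6399 N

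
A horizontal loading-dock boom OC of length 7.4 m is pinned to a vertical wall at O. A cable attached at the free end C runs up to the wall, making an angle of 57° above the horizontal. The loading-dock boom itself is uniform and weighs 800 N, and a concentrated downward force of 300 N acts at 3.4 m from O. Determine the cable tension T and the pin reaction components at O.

T = 641.3 N, O_x = 349.3 N, O_y = 562.2 N

ΣM about O: T·sin57°·7.4 − 800·3.7 − 300·3.4 = 0 → T = 3980/(7.4·0.838671) = 641.298 ≈ 641.3 N.
ΣF_x = 0: O_x − T·cos57° = 0 → O_x = 641.298 × 0.544639 = 349.3 N.
ΣF_y = 0: O_y + T·sin57° − 800 − 300 = 0 → O_y = 1100 − 641.298 × 0.838671 = 562.2 N.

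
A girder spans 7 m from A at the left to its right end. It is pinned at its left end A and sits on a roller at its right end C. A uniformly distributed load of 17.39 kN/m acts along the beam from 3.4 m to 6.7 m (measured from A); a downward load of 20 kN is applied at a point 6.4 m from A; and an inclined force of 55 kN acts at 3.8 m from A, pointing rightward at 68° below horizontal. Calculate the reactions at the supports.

A_x = -20.60 kN, A_y = 41.01 kN, C_y = 87.37 kN

Resultant of the distributed load: 17.39 × 3.3 = 57.387 kN at 5.05 m from A.
ΣM about A: C_y·7 − (17.39·3.3)·5.05 − 20·6.4 − 55·sin68°·3.8 = 0 → C_y = 611.586/7 = 87.3694 ≈ 87.37 kN.
ΣF_y = 0: A_y + 87.3694 − 17.39·3.3 − 20 − 55·sin68° = 0 → A_y = 41.01 kN.
ΣF_x = 0: A_x + 55·cos68° = 0 → A_x = -20.60 kN.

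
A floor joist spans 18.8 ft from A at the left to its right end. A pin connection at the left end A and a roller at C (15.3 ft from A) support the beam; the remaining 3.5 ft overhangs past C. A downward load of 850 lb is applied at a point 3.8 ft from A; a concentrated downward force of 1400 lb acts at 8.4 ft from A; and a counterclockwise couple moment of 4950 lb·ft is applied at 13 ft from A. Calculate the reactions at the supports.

ΣM about A: C_y·15.3 − 850·3.8 − 1400·8.4 + 4950 = 0 → C_y = 10040/15.3 = 656.209 ≈ 656.2 lb.
ΣF_y = 0: A_y + 656.209 − 850 − 1400 = 0 → A_y = 1594 lb.
ΣF_x = 0: no horizontal applied forces, so A_x = 0.

A_x = 0, A_y = 1594 lb, C_y = 656.2 lb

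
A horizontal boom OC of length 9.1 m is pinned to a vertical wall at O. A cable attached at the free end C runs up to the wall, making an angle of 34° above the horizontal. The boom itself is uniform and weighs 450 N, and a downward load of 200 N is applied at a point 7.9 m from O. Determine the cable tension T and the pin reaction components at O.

T = 712.9 N, O_x = 591.0 N, O_y = 251.4 N

ΣM about O: T·sin34°·9.1 − 450·4.55 − 200·7.9 = 0 → T = 3627.5/(9.1·0.559193) = 712.86 ≈ 712.9 N.
ΣF_x = 0: O_x − T·cos34° = 0 → O_x = 712.86 × 0.829038 = 591.0 N.
ΣF_y = 0: O_y + T·sin34° − 450 − 200 = 0 → O_y = 650 − 712.86 × 0.559193 = 251.4 N.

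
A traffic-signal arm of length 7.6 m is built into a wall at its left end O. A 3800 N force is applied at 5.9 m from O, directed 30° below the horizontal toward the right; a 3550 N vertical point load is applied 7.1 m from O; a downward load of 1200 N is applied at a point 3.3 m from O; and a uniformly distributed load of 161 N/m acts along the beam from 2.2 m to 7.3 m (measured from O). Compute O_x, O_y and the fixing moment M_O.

O_x = -3291 N, O_y = 7471 N, M_O = 44280 N·m

Resultant of the distributed load: 161 × 5.1 = 821.1 N at 4.75 m from O.
ΣF_x = 0: O_x + 3800·cos30° = 0 → O_x = -3291 N.
ΣF_y = 0: O_y − 3800·sin30° − 3550 − 1200 − 161·5.1 = 0 → O_y = 7471 N.
ΣM about O: M_O − 3800·sin30°·5.9 − 3550·7.1 − 1200·3.3 − (161·5.1)·4.75 = 0 → M_O = 44280 N·m.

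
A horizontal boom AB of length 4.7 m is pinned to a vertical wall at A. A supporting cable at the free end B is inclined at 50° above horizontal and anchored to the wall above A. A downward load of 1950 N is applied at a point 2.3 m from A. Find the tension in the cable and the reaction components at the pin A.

ΣM about A: T·sin50°·4.7 − 1950·2.3 = 0 → T = 4485/(4.7·0.766044) = 1245.69 ≈ 1246 N.
ΣF_x = 0: A_x − T·cos50° = 0 → A_x = 1245.69 × 0.642788 = 800.7 N.
ΣF_y = 0: A_y + T·sin50° − 1950 = 0 → A_y = 1950 − 1245.69 × 0.766044 = 995.7 N.

T = 1246 N, A_x = 800.7 N, A_y = 995.7 N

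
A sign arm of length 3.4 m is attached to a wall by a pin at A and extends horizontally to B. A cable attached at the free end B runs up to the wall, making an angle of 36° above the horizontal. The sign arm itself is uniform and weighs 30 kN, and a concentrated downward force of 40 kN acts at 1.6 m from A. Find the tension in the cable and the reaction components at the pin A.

ΣM about A: T·sin36°·3.4 − 30·1.7 − 40·1.6 = 0 → T = 115/(3.4·0.587785) = 57.544 ≈ 57.54 kN.
ΣF_x = 0: A_x − T·cos36° = 0 → A_x = 57.544 × 0.809017 = 46.55 kN.
ΣF_y = 0: A_y + T·sin36° − 30 − 40 = 0 → A_y = 70 − 57.544 × 0.587785 = 36.18 kN.

T = 57.54 kN, A_x = 46.55 kN, A_y = 36.18 kN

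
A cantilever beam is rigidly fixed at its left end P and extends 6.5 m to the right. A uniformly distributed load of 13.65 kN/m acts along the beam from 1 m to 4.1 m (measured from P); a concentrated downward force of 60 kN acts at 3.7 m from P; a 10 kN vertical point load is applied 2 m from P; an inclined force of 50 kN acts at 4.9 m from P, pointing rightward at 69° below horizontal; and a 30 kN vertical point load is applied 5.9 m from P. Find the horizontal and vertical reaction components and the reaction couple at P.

Resultant of the distributed load: 13.65 × 3.1 = 42.315 kN at 2.55 m from P.
ΣF_x = 0: P_x + 50·cos69° = 0 → P_x = -17.92 kN.
ΣF_y = 0: P_y − 13.65·3.1 − 60 − 10 − 50·sin69° − 30 = 0 → P_y = 189.0 kN.
ΣM about P: M_P − (13.65·3.1)·2.55 − 60·3.7 − 10·2 − 50·sin69°·4.9 − 30·5.9 = 0 → M_P = 755.6 kN·m.

P_x = -17.92 kN, P_y = 189.0 kN, M_P = 755.6 kN·m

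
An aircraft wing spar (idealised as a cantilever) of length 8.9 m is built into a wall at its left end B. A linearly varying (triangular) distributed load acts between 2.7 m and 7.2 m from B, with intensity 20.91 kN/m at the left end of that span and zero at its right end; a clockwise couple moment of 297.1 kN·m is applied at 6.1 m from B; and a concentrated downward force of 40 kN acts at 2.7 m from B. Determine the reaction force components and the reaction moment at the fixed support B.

B_x = 0, B_y = 87.05 kN, M_B = 602.7 kN·m

Resultant of the triangular load: ½ × 20.91 × 4.5 = 47.0475 kN, acting at 4.2 m from B (one-third of the span from the peak).
ΣF_x = 0: B_x = 0.
ΣF_y = 0: B_y − ½·20.91·4.5 − 40 = 0 → B_y = 87.05 kN.
ΣM about B: M_B − (½·20.91·4.5)·4.2 − 297.1 − 40·2.7 = 0 → M_B = 602.7 kN·m.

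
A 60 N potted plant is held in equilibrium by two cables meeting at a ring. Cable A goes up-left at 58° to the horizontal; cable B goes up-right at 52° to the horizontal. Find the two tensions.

T_A = 39.31 N, T_B = 33.84 N

ΣF_x = 0: −T_A·cos58° + T_B·cos52° = 0 → T_B = 0.860732·T_A.
ΣF_y = 0: T_A·sin58° + T_B·sin52° = 60.
Substitute: T_A·(0.848048 + 0.860732·0.788011) = 60 → T_A = 39.3104 ≈ 39.31 N.
Then T_B = 0.860732 × 39.3104 = 33.84 N.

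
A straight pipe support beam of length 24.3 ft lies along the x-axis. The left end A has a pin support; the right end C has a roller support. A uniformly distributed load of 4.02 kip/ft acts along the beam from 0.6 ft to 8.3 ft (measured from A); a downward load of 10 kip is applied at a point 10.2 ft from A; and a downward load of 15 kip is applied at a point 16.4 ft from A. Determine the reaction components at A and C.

A_x = 0, A_y = 35.96 kip, C_y = 19.99 kip

Resultant of the distributed load: 4.02 × 7.7 = 30.954 kip at 4.45 ft from A.
ΣM about A: C_y·24.3 − (4.02·7.7)·4.45 − 10·10.2 − 15·16.4 = 0 → C_y = 485.7453/24.3 = 19.9895 ≈ 19.99 kip.
ΣF_y = 0: A_y + 19.9895 − 4.02·7.7 − 10 − 15 = 0 → A_y = 35.96 kip.
ΣF_x = 0: no horizontal applied forces, so A_x = 0.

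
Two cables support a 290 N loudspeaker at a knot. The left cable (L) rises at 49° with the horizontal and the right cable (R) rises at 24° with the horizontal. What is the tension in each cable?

ΣF_x = 0: −T_L·cos49° + T_R·cos24° = 0 → T_R = 0.718146·T_L.
ΣF_y = 0: T_L·sin49° + T_R·sin24° = 290.
Substitute: T_L·(0.75471 + 0.718146·0.406737) = 290 → T_L = 277.033 ≈ 277.0 N.
Then T_R = 0.718146 × 277.033 = 199.0 N.

T_L = 277.0 N, T_R = 199.0 N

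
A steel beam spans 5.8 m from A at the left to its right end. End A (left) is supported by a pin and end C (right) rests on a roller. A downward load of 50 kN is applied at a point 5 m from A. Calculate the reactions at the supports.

A_x = 0, A_y = 6.897 kN, C_y = 43.10 kN

Taking moments about A: C_y·5.8 − 50·5 = 0 → C_y = 250/5.8 = 43.1034 ≈ 43.10 kN.
ΣF_y = 0: A_y + 43.1034 − 50 = 0 → A_y = 6.897 kN.
ΣF_x = 0: no horizontal applied forces, so A_x = 0.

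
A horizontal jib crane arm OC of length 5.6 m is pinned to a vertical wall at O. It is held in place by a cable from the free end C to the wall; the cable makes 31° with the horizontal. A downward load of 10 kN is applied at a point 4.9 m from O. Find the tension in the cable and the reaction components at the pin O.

ΣM about O: T·sin31°·5.6 − 10·4.9 = 0 → T = 49/(5.6·0.515038) = 16.989 ≈ 16.99 kN.
ΣF_x = 0: O_x − T·cos31° = 0 → O_x = 16.989 × 0.857167 = 14.56 kN.
ΣF_y = 0: O_y + T·sin31° − 10 = 0 → O_y = 10 − 16.989 × 0.515038 = 1.250 kN.

T = 16.99 kN, O_x = 14.56 kN, O_y = 1.250 kN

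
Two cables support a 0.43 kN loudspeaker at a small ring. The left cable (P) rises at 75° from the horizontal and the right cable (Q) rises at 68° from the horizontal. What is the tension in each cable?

ΣF_x = 0: −T_P·cos75° + T_Q·cos68° = 0 → T_Q = 0.690909·T_P.
ΣF_y = 0: T_P·sin75° + T_Q·sin68° = 0.43.
Substitute: T_P·(0.965926 + 0.690909·0.927184) = 0.43 → T_P = 0.267658 ≈ 0.2677 kN.
Then T_Q = 0.690909 × 0.267658 = 0.1849 kN.

T_P = 0.2677 kN, T_Q = 0.1849 kN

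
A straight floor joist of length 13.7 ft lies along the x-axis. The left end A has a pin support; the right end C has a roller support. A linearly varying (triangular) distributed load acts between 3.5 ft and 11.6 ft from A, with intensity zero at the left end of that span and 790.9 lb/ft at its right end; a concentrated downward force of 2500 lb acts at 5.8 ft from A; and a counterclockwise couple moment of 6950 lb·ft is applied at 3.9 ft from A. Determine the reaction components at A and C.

A_x = 0, A_y = 3071 lb, C_y = 2632 lb

Resultant of the triangular load: ½ × 790.9 × 8.1 = 3203.145 lb, acting at 8.9 ft from A (one-third of the span from the peak).
Taking moments about A: C_y·13.7 − (½·790.9·8.1)·8.9 − 2500·5.8 + 6950 = 0 → C_y = 36057.9905/13.7 = 2631.97 ≈ 2632 lb.
ΣF_y = 0: A_y + 2631.97 − ½·790.9·8.1 − 2500 = 0 → A_y = 3071 lb.
ΣF_x = 0: no horizontal applied forces, so A_x = 0.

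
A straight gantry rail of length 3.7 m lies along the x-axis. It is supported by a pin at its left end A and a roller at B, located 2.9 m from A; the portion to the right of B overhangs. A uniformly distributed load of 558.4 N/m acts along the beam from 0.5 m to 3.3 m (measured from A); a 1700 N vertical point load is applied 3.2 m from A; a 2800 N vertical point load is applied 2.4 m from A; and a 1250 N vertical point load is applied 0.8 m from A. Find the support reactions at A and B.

Resultant of the distributed load: 558.4 × 2.8 = 1563.52 N at 1.9 m from A.
ΣM about A: B_y·2.9 − (558.4·2.8)·1.9 − 1700·3.2 − 2800·2.4 − 1250·0.8 = 0 → B_y = 16130.688/2.9 = 5562.31 ≈ 5562 N.
ΣF_y = 0: A_y + 5562.31 − 558.4·2.8 − 1700 − 2800 − 1250 = 0 → A_y = 1751 N.
ΣF_x = 0: no horizontal applied forces, so A_x = 0.

A_x = 0, A_y = 1751 N, B_y = 5562 N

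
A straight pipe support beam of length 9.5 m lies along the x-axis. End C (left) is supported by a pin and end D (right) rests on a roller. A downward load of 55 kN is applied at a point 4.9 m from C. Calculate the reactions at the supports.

C_x = 0, C_y = 26.63 kN, D_y = 28.37 kN

ΣM about C: D_y·9.5 − 55·4.9 = 0 → D_y = 269.5/9.5 = 28.3684 ≈ 28.37 kN.
ΣF_y = 0: C_y + 28.3684 − 55 = 0 → C_y = 26.63 kN.
ΣF_x = 0: no horizontal applied forces, so C_x = 0.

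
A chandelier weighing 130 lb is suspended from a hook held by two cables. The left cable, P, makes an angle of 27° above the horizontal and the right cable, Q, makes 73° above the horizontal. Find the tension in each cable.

T_P = 38.59 lb, T_Q = 117.6 lb

ΣF_x = 0: −T_P·cos27° + T_Q·cos73° = 0 → T_Q = 3.04751·T_P.
ΣF_y = 0: T_P·sin27° + T_Q·sin73° = 130.
Substitute: T_P·(0.45399 + 3.04751·0.956305) = 130 → T_P = 38.5947 ≈ 38.59 lb.
Then T_Q = 3.04751 × 38.5947 = 117.6 lb.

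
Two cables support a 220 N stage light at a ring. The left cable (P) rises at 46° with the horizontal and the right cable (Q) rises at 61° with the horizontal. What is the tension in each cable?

ΣF_x = 0: −T_P·cos46° + T_Q·cos61° = 0 → T_Q = 1.43285·T_P.
ΣF_y = 0: T_P·sin46° + T_Q·sin61° = 220.
Substitute: T_P·(0.71934 + 1.43285·0.87462) = 220 → T_P = 111.531 ≈ 111.5 N.
Then T_Q = 1.43285 × 111.531 = 159.8 N.

T_P = 111.5 N, T_Q = 159.8 N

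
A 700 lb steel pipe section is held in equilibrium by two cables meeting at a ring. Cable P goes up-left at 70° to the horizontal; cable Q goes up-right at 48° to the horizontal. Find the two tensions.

ΣF_x = 0: −T_P·cos70° + T_Q·cos48° = 0 → T_Q = 0.511141·T_P.
ΣF_y = 0: T_P·sin70° + T_Q·sin48° = 700.
Substitute: T_P·(0.939693 + 0.511141·0.743145) = 700 → T_P = 530.486 ≈ 530.5 lb.
Then T_Q = 0.511141 × 530.486 = 271.2 lb.

T_P = 530.5 lb, T_Q = 271.2 lb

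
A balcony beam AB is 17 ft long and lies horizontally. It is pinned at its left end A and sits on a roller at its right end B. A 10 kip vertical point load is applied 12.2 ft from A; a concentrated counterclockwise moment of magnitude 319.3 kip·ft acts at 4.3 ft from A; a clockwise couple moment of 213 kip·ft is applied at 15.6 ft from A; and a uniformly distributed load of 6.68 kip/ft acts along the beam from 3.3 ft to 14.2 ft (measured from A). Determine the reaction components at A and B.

A_x = 0, A_y = 44.41 kip, B_y = 38.40 kip

Resultant of the distributed load: 6.68 × 10.9 = 72.812 kip at 8.75 ft from A.
Moments about A: B_y·17 − 10·12.2 + 319.3 − 213 − (6.68·10.9)·8.75 = 0 → B_y = 652.805/17 = 38.4003 ≈ 38.40 kip.
ΣF_y = 0: A_y + 38.4003 − 10 − 6.68·10.9 = 0 → A_y = 44.41 kip.
ΣF_x = 0: no horizontal applied forces, so A_x = 0.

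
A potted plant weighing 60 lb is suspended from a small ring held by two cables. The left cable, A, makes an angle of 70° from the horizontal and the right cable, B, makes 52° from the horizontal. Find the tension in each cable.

ΣF_x = 0: −T_A·cos70° + T_B·cos52° = 0 → T_B = 0.555533·T_A.
ΣF_y = 0: T_A·sin70° + T_B·sin52° = 60.
Substitute: T_A·(0.939693 + 0.555533·0.788011) = 60 → T_A = 43.5585 ≈ 43.56 lb.
Then T_B = 0.555533 × 43.5585 = 24.20 lb.

T_A = 43.56 lb, T_B = 24.20 lb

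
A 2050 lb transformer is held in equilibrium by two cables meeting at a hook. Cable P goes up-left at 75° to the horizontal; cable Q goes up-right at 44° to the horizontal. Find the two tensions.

T_P = 1686 lb, T_Q = 606.6 lb

ΣF_x = 0: −T_P·cos75° + T_Q·cos44° = 0 → T_Q = 0.359801·T_P.
ΣF_y = 0: T_P·sin75° + T_Q·sin44° = 2050.
Substitute: T_P·(0.965926 + 0.359801·0.694658) = 2050 → T_P = 1686.04 ≈ 1686 lb.
Then T_Q = 0.359801 × 1686.04 = 606.6 lb.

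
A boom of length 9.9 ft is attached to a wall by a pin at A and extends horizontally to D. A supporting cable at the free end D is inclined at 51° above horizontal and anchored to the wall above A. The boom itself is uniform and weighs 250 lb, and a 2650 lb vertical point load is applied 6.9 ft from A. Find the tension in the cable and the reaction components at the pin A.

T = 2537 lb, A_x = 1597 lb, A_y = 928.0 lb

ΣM about A: T·sin51°·9.9 − 250·4.95 − 2650·6.9 = 0 → T = 19522.5/(9.9·0.777146) = 2537.45 ≈ 2537 lb.
ΣF_x = 0: A_x − T·cos51° = 0 → A_x = 2537.45 × 0.62932 = 1597 lb.
ΣF_y = 0: A_y + T·sin51° − 250 − 2650 = 0 → A_y = 2900 − 2537.45 × 0.777146 = 928.0 lb.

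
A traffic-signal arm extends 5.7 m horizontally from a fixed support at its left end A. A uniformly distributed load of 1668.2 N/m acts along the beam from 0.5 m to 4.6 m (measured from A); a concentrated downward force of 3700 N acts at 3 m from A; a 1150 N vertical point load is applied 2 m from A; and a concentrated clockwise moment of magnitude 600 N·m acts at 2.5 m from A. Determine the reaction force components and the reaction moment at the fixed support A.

Resultant of the distributed load: 1668.2 × 4.1 = 6839.62 N at 2.55 m from A.
ΣF_x = 0: A_x = 0.
ΣF_y = 0: A_y − 1668.2·4.1 − 3700 − 1150 = 0 → A_y = 11690 N.
ΣM about A: M_A − (1668.2·4.1)·2.55 − 3700·3 − 1150·2 − 600 = 0 → M_A = 31440 N·m.

A_x = 0, A_y = 11690 N, M_A = 31440 N·m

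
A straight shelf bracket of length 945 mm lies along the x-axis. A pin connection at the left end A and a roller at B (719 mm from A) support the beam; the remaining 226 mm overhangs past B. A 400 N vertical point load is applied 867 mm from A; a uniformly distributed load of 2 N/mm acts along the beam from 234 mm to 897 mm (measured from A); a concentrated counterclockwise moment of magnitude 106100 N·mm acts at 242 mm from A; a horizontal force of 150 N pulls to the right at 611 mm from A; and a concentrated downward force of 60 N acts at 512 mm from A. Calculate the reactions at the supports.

Resultant of the distributed load: 2 × 663 = 1326 N at 565.5 mm from A.
ΣM about A: B_y·719 − 400·867 − (2·663)·565.5 + 106100 − 60·512 = 0 → B_y = 1021273/719 = 1420.41 ≈ 1420 N.
ΣF_y = 0: A_y + 1420.41 − 400 − 2·663 − 60 = 0 → A_y = 365.6 N.
ΣF_x = 0: A_x + 150 = 0 → A_x = -150.0 N.

A_x = -150.0 N, A_y = 365.6 N, B_y = 1420 N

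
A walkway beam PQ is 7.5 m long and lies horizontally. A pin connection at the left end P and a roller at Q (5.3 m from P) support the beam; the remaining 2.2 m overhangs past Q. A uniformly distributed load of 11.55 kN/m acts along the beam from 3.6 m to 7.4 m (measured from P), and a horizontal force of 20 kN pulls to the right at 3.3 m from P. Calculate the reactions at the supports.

P_x = -20.00 kN, P_y = -1.656 kN, Q_y = 45.55 kN

Resultant of the distributed load: 11.55 × 3.8 = 43.89 kN at 5.5 m from P.
ΣM about P: Q_y·5.3 − (11.55·3.8)·5.5 = 0 → Q_y = 241.395/5.3 = 45.5462 ≈ 45.55 kN.
ΣF_y = 0: P_y + 45.5462 − 11.55·3.8 = 0 → P_y = -1.656 kN.
ΣF_x = 0: P_x + 20 = 0 → P_x = -20.00 kN.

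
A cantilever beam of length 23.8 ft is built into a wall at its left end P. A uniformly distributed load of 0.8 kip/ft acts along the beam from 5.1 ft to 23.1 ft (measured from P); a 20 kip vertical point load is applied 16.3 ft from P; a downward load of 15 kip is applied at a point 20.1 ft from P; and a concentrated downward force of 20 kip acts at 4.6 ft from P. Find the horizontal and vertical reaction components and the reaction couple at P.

Resultant of the distributed load: 0.8 × 18 = 14.4 kip at 14.1 ft from P.
ΣF_x = 0: P_x = 0.
ΣF_y = 0: P_y − 0.8·18 − 20 − 15 − 20 = 0 → P_y = 69.40 kip.
ΣM about P: M_P − (0.8·18)·14.1 − 20·16.3 − 15·20.1 − 20·4.6 = 0 → M_P = 922.5 kip·ft.

P_x = 0, P_y = 69.40 kip, M_P = 922.5 kip·ft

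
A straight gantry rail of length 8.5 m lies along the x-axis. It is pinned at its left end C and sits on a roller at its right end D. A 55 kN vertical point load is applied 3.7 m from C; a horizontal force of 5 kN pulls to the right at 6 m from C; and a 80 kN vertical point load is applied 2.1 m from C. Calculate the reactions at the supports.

C_x = -5.000 kN, C_y = 91.29 kN, D_y = 43.71 kN

Taking moments about C: D_y·8.5 − 55·3.7 − 80·2.1 = 0 → D_y = 371.5/8.5 = 43.7059 ≈ 43.71 kN.
ΣF_y = 0: C_y + 43.7059 − 55 − 80 = 0 → C_y = 91.29 kN.
ΣF_x = 0: C_x + 5 = 0 → C_x = -5.000 kN.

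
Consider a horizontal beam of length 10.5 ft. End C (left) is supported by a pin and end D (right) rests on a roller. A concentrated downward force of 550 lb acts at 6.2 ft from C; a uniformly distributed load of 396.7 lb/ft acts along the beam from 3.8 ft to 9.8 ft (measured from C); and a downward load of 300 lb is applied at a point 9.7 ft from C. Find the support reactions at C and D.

Resultant of the distributed load: 396.7 × 6 = 2380.2 lb at 6.8 ft from C.
ΣM about C: D_y·10.5 − 550·6.2 − (396.7·6)·6.8 − 300·9.7 = 0 → D_y = 22505.36/10.5 = 2143.37 ≈ 2143 lb.
ΣF_y = 0: C_y + 2143.37 − 550 − 396.7·6 − 300 = 0 → C_y = 1087 lb.
ΣF_x = 0: no horizontal applied forces, so C_x = 0.

C_x = 0, C_y = 1087 lb, D_y = 2143 lb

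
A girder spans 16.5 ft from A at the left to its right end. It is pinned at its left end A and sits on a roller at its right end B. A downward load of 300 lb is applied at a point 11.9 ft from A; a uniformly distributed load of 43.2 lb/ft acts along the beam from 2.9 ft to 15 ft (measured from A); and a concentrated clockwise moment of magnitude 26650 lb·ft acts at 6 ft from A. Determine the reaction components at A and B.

Resultant of the distributed load: 43.2 × 12.1 = 522.72 lb at 8.95 ft from A.
Taking moments about A: B_y·16.5 − 300·11.9 − (43.2·12.1)·8.95 − 26650 = 0 → B_y = 34898.344/16.5 = 2115.05 ≈ 2115 lb.
ΣF_y = 0: A_y + 2115.05 − 300 − 43.2·12.1 = 0 → A_y = -1292 lb.
ΣF_x = 0: no horizontal applied forces, so A_x = 0.

A_x = 0, A_y = -1292 lb, B_y = 2115 lb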